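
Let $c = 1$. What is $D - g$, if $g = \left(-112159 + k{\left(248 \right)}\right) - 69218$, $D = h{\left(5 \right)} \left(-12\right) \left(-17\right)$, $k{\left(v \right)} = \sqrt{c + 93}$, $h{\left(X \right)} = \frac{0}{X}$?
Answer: $181377 - \sqrt{94} \approx 1.8137 \cdot 10^{5}$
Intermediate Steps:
$h{\left(X \right)} = 0$
$k{\left(v \right)} = \sqrt{94}$ ($k{\left(v \right)} = \sqrt{1 + 93} = \sqrt{94}$)
$D = 0$ ($D = 0 \left(-12\right) \left(-17\right) = 0 \left(-17\right) = 0$)
$g = -181377 + \sqrt{94}$ ($g = \left(-112159 + \sqrt{94}\right) - 69218 = -181377 + \sqrt{94} \approx -1.8137 \cdot 10^{5}$)
$D - g = 0 - \left(-181377 + \sqrt{94}\right) = 0 + \left(181377 - \sqrt{94}\right) = 181377 - \sqrt{94}$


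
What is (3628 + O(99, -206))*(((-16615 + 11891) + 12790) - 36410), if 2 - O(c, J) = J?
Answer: -108727584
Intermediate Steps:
O(c, J) = 2 - J
(3628 + O(99, -206))*(((-16615 + 11891) + 12790) - 36410) = (3628 + (2 - 1*(-206)))*(((-16615 + 11891) + 12790) - 36410) = (3628 + (2 + 206))*((-4724 + 12790) - 36410) = (3628 + 208)*(8066 - 36410) = 3836*(-28344) = -108727584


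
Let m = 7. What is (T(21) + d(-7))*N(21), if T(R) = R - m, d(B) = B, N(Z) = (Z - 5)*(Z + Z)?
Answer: 4704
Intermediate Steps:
N(Z) = 2*Z*(-5 + Z) (N(Z) = (-5 + Z)*(2*Z) = 2*Z*(-5 + Z))
T(R) = -7 + R (T(R) = R - 1*7 = R - 7 = -7 + R)
(T(21) + d(-7))*N(21) = ((-7 + 21) - 7)*(2*21*(-5 + 21)) = (14 - 7)*(2*21*16) = 7*672 = 4704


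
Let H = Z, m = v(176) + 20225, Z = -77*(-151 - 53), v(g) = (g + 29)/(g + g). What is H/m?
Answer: 1843072/2373135 ≈ 0.77664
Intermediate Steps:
v(g) = (29 + g)/(2*g) (v(g) = (29 + g)/((2*g)) = (29 + g)*(1/(2*g)) = (29 + g)/(2*g))
Z = 15708 (Z = -77*(-204) = 15708)
m = 7119405/352 (m = (½)*(29 + 176)/176 + 20225 = (½)*(1/176)*205 + 20225 = 205/352 + 20225 = 7119405/352 ≈ 20226.)
H = 15708
H/m = 15708/(7119405/352) = 15708*(352/7119405) = 1843072/2373135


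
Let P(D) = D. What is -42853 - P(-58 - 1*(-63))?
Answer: -42858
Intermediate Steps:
-42853 - P(-58 - 1*(-63)) = -42853 - (-58 - 1*(-63)) = -42853 - (-58 + 63) = -42853 - 1*5 = -42853 - 5 = -42858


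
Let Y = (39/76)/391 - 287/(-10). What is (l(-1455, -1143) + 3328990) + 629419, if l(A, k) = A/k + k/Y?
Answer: 6431370386884334/1624752021 ≈ 3.9584e+6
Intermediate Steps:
Y = 4264441/148580 (Y = (39*(1/76))*(1/391) - 287*(-1/10) = (39/76)*(1/391) + 287/10 = 39/29716 + 287/10 = 4264441/148580 ≈ 28.701)
l(A, k) = 148580*k/4264441 + A/k (l(A, k) = A/k + k/(4264441/148580) = A/k + k*(148580/4264441) = A/k + 148580*k/4264441 = 148580*k/4264441 + A/k)
(l(-1455, -1143) + 3328990) + 629419 = (((148580/4264441)*(-1143) - 1455/(-1143)) + 3328990) + 629419 = ((-169826940/4264441 - 1455*(-1/1143)) + 3328990) + 629419 = ((-169826940/4264441 + 485/381) + 3328990) + 629419 = (-62635810255/1624752021 + 3328990) + 629419 = 5408720594578535/1624752021 + 629419 = 6431370386884334/1624752021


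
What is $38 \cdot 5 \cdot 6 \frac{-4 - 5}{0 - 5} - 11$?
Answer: $2041$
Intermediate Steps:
$38 \cdot 5 \cdot 6 \frac{-4 - 5}{0 - 5} - 11 = 38 \cdot 30 \left(- \frac{9}{-5}\right) - 11 = 38 \cdot 30 \left(\left(-9\right) \left(- \frac{1}{5}\right)\right) - 11 = 38 \cdot 30 \cdot \frac{9}{5} - 11 = 38 \cdot 54 - 11 = 2052 - 11 = 2041$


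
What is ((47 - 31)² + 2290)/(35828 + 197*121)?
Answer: 2546/59665 ≈ 0.042672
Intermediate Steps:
((47 - 31)² + 2290)/(35828 + 197*121) = (16² + 2290)/(35828 + 23837) = (256 + 2290)/59665 = 2546*(1/59665) = 2546/59665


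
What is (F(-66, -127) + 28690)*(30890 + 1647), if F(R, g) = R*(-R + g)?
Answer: 1064480492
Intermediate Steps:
F(R, g) = R*(g - R)
(F(-66, -127) + 28690)*(30890 + 1647) = (-66*(-127 - 1*(-66)) + 28690)*(30890 + 1647) = (-66*(-127 + 66) + 28690)*32537 = (-66*(-61) + 28690)*32537 = (4026 + 28690)*32537 = 32716*32537 = 1064480492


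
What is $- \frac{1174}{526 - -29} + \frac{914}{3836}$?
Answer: $- \frac{1998097}{1064490} \approx -1.877$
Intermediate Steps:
$- \frac{1174}{526 - -29} + \frac{914}{3836} = - \frac{1174}{526 + 29} + 914 \cdot \frac{1}{3836} = - \frac{1174}{555} + \frac{457}{1918} = - \frac{1998097}{1064490}$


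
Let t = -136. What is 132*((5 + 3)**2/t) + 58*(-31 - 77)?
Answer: -107544/17 ≈ -6326.1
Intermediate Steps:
132*((5 + 3)**2/t) + 58*(-31 - 77) = 132*((5 + 3)**2/(-136)) + 58*(-31 - 77) = 132*(8**2*(-1/136)) + 58*(-108) = 132*(64*(-1/136)) - 6264 = 132*(-8/17) - 6264 = -1056/17 - 6264 = -107544/17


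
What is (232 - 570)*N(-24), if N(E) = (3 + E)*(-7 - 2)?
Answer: -63882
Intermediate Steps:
N(E) = -27 - 9*E (N(E) = (3 + E)*(-9) = -27 - 9*E)
(232 - 570)*N(-24) = (232 - 570)*(-27 - 9*(-24)) = -338*(-27 + 216) = -338*189 = -63882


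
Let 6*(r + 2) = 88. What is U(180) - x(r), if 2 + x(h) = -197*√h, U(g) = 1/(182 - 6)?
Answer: 353/176 + 197*√114/3 ≈ 703.13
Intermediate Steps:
r = 38/3 (r = -2 + (⅙)*88 = -2 + 44/3 = 38/3 ≈ 12.667)
U(g) = 1/176
x(h) = -2 - 197*√h
U(180) - x(r) = 1/176 - (-2 - 197*√114/3) = 1/176 + (2 + 197*√114/3) = 353/176 + 197*√114/3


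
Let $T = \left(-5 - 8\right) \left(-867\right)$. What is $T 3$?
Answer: $33813$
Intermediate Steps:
$T = 11271$ ($T = \left(-13\right) \left(-867\right) = 11271$)
$T 3 = 11271 \cdot 3 = 33813$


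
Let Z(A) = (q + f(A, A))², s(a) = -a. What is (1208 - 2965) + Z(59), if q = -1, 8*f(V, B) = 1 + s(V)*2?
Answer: -96823/64 ≈ -1512.9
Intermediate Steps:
f(V, B) = ⅛ - V/4 (f(V, B) = (1 - V*2)/8 = (1 - 2*V)/8 = ⅛ - V/4)
Z(A) = (-7/8 - A/4)² (Z(A) = (-1 + (⅛ - A/4))² = (-7/8 - A/4)²)
(1208 - 2965) + Z(59) = (1208 - 2965) + (7 + 2*59)²/64 = -1757 + (7 + 118)²/64 = -1757 + (1/64)*125² = -1757 + (1/64)*15625 = -1757 + 15625/64 = -96823/64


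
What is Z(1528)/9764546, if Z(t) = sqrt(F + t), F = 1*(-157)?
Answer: sqrt(1371)/9764546 ≈ 3.7920e-6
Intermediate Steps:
F = -157
Z(t) = sqrt(-157 + t)
Z(1528)/9764546 = sqrt(-157 + 1528)/9764546 = sqrt(1371)*(1/9764546) = sqrt(1371)/9764546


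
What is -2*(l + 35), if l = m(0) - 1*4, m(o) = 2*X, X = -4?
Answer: -46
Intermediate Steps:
m(o) = -8 (m(o) = 2*(-4) = -8)
l = -12 (l = -8 - 1*4 = -8 - 4 = -12)
-2*(l + 35) = -2*(-12 + 35) = -2*23 = -46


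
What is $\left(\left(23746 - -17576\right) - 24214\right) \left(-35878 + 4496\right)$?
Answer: $-536883256$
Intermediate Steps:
$\left(\left(23746 - -17576\right) - 24214\right) \left(-35878 + 4496\right) = \left(\left(23746 + 17576\right) - 24214\right) \left(-31382\right) = \left(41322 - 24214\right) \left(-31382\right) = 17108 \left(-31382\right) = -536883256$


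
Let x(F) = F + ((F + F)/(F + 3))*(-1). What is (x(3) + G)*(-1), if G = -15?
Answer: 13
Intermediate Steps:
x(F) = F - 2*F/(3 + F) (x(F) = F + ((2*F)/(3 + F))*(-1) = F + (2*F/(3 + F))*(-1) = F - 2*F/(3 + F))
(x(3) + G)*(-1) = (3*(1 + 3)/(3 + 3) - 15)*(-1) = (3*4/6 - 15)*(-1) = (3*(⅙)*4 - 15)*(-1) = (2 - 15)*(-1) = -13*(-1) = 13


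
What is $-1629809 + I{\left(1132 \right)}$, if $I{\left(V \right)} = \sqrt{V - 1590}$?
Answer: $-1629809 + i \sqrt{458} \approx -1.6298 \cdot 10^{6} + 21.401 i$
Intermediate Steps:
$I{\left(V \right)} = \sqrt{-1590 + V}$
$-1629809 + I{\left(1132 \right)} = -1629809 + \sqrt{-1590 + 1132} = -1629809 + \sqrt{-458} = -1629809 + i \sqrt{458}$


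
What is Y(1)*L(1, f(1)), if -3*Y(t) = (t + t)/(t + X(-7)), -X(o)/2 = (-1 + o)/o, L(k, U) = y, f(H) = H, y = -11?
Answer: -154/27 ≈ -5.7037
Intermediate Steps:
L(k, U) = -11
X(o) = -2*(-1 + o)/o
Y(t) = -2*t/(3*(-16/7 + t)) (Y(t) = -(t + t)/(3*(t + (-2 + 2/(-7)))) = -2*t/(3*(t + (-2 + 2*(-1/7)))) = -2*t/(3*(t + (-2 - 2/7))) = -2*t/(3*(t - 16/7)) = -2*t/(3*(-16/7 + t)))
Y(1)*L(1, f(1)) = -14*1/(-48 + 21*1)*(-11) = -14*1/(-48 + 21)*(-11) = -14*1/(-27)*(-11) = -14*1*(-1/27)*(-11) = (14/27)*(-11) = -154/27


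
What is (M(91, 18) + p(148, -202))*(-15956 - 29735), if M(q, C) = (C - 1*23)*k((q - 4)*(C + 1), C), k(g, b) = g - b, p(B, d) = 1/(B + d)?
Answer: 20170337641/54 ≈ 3.7352e+8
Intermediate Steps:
M(q, C) = (-23 + C)*(-C + (1 + C)*(-4 + q)) (M(q, C) = (C - 1*23)*((q - 4)*(C + 1) - C) = (C - 23)*((-4 + q)*(1 + C) - C) = (-23 + C)*((1 + C)*(-4 + q) - C) = (-23 + C)*(-C + (1 + C)*(-4 + q)))
(M(91, 18) + p(148, -202))*(-15956 - 29735) = ((-23 + 18)*(-4 + 91 - 5*18 + 18*91) + 1/(148 - 202))*(-15956 - 29735) = (-5*(-4 + 91 - 90 + 1638) + 1/(-54))*(-45691) = (-5*1635 - 1/54)*(-45691) = (-8175 - 1/54)*(-45691) = -441451/54*(-45691) = 20170337641/54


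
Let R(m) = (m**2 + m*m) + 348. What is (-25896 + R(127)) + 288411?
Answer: 295121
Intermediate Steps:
R(m) = 348 + 2*m**2 (R(m) = (m**2 + m**2) + 348 = 2*m**2 + 348 = 348 + 2*m**2)
(-25896 + R(127)) + 288411 = (-25896 + (348 + 2*127**2)) + 288411 = (-25896 + (348 + 2*16129)) + 288411 = (-25896 + (348 + 32258)) + 288411 = (-25896 + 32606) + 288411 = 6710 + 288411 = 295121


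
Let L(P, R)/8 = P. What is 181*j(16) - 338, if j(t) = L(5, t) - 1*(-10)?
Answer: 8712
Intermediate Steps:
L(P, R) = 8*P
j(t) = 50 (j(t) = 8*5 - 1*(-10) = 40 + 10 = 50)
181*j(16) - 338 = 181*50 - 338 = 9050 - 338 = 8712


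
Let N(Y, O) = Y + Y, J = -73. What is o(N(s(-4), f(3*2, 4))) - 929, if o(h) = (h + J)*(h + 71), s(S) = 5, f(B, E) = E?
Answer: -6032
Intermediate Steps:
N(Y, O) = 2*Y
o(h) = (-73 + h)*(71 + h) (o(h) = (h - 73)*(h + 71) = (-73 + h)*(71 + h))
o(N(s(-4), f(3*2, 4))) - 929 = (-5183 + (2*5)² - 4*5) - 929 = (-5183 + 10² - 2*10) - 929 = (-5183 + 100 - 20) - 929 = -5103 - 929 = -6032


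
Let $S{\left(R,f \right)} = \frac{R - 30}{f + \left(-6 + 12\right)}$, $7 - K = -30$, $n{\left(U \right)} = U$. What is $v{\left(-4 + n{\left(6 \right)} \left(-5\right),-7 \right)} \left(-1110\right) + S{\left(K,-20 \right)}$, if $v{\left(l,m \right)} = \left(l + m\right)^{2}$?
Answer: $- \frac{3731821}{2} \approx -1.8659 \cdot 10^{6}$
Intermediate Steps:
$K = 37$ ($K = 7 - -30 = 7 + 30 = 37$)
$S{\left(R,f \right)} = \frac{-30 + R}{6 + f}$ ($S{\left(R,f \right)} = \frac{-30 + R}{f + 6} = \frac{-30 + R}{6 + f}$)
$v{\left(-4 + n{\left(6 \right)} \left(-5\right),-7 \right)} \left(-1110\right) + S{\left(K,-20 \right)} = \left(\left(-4 + 6 \left(-5\right)\right) - 7\right)^{2} \left(-1110\right) + \frac{-30 + 37}{6 - 20} = \left(\left(-4 - 30\right) - 7\right)^{2} \left(-1110\right) + \frac{1}{-14} \cdot 7 = \left(-34 - 7\right)^{2} \left(-1110\right) - \frac{1}{2} = \left(-41\right)^{2} \left(-1110\right) - \frac{1}{2} = 1681 \left(-1110\right) - \frac{1}{2} = -1865910 - \frac{1}{2} = - \frac{3731821}{2}$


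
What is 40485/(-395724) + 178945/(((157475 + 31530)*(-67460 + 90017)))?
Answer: -11502157378303/112474938425556 ≈ -0.10226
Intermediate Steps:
40485/(-395724) + 178945/(((157475 + 31530)*(-67460 + 90017))) = 40485*(-1/395724) + 178945/((189005*22557)) = -13495/131908 + 178945/4263385785 = -13495/131908 + 178945*(1/4263385785) = -13495/131908 + 35789/852677157 = -11502157378303/112474938425556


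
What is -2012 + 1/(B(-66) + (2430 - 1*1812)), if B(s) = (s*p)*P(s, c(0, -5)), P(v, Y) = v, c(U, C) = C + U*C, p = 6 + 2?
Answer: -71357591/35466 ≈ -2012.0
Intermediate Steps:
p = 8
c(U, C) = C + C*U
B(s) = 8*s² (B(s) = (s*8)*s = (8*s)*s = 8*s²)
-2012 + 1/(B(-66) + (2430 - 1*1812)) = -2012 + 1/(8*(-66)² + (2430 - 1*1812)) = -2012 + 1/(8*4356 + (2430 - 1812)) = -2012 + 1/(34848 + 618) = -2012 + 1/35466 = -71357591/35466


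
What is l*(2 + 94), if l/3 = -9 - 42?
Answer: -14688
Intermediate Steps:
l = -153 (l = 3*(-9 - 42) = 3*(-51) = -153)
l*(2 + 94) = -153*(2 + 94) = -153*96 = -14688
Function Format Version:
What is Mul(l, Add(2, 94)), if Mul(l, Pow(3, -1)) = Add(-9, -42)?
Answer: -14688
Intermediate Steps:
l = -153 (l = Mul(3, Add(-9, -42)) = Mul(3, -51) = -153)
Mul(l, Add(2, 94)) = Mul(-153, Add(2, 94)) = Mul(-153, 96) = -14688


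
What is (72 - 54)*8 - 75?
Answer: 69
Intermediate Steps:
(72 - 54)*8 - 75 = 18*8 - 75 = 144 - 75 = 69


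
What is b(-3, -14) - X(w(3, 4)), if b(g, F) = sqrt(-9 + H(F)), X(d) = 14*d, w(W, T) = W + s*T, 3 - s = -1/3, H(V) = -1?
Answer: -686/3 + I*sqrt(10) ≈ -228.67 + 3.1623*I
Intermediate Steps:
s = 10/3 (s = 3 - (-1)/3 = 3 - 1*(-1/3) = 3 + 1/3 = 10/3 ≈ 3.3333)
w(W, T) = W + 10*T/3
b(g, F) = I*sqrt(10) (b(g, F) = sqrt(-9 - 1) = sqrt(-10) = I*sqrt(10))
b(-3, -14) - X(w(3, 4)) = I*sqrt(10) - 14*(3 + (10/3)*4) = I*sqrt(10) - 14*(3 + 40/3) = I*sqrt(10) - 14*49/3 = I*sqrt(10) - 1*686/3 = I*sqrt(10) - 686/3 = -686/3 + I*sqrt(10)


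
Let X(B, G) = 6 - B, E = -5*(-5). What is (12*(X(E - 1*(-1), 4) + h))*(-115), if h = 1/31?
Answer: 854220/31 ≈ 27555.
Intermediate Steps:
E = 25
h = 1/31 ≈ 0.032258
(12*(X(E - 1*(-1), 4) + h))*(-115) = (12*((6 - (25 - 1*(-1))) + 1/31))*(-115) = (12*((6 - (25 + 1)) + 1/31))*(-115) = (12*((6 - 1*26) + 1/31))*(-115) = (12*((6 - 26) + 1/31))*(-115) = (12*(-20 + 1/31))*(-115) = (12*(-619/31))*(-115) = -7428/31*(-115) = 854220/31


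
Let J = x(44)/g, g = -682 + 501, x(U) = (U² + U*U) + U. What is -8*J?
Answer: 31328/181 ≈ 173.08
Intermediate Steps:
x(U) = U + 2*U² (x(U) = (U² + U²) + U = 2*U² + U = U + 2*U²)
g = -181
J = -3916/181 (J = (44*(1 + 2*44))/(-181) = (44*(1 + 88))*(-1/181) = (44*89)*(-1/181) = 3916*(-1/181) = -3916/181 ≈ -21.635)
-8*J = -8*(-3916/181) = 31328/181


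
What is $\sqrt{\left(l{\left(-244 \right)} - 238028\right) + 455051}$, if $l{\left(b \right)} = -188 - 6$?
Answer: $\sqrt{216829} \approx 465.65$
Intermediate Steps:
$l{\left(b \right)} = -194$ ($l{\left(b \right)} = -188 - 6 = -194$)
$\sqrt{\left(l{\left(-244 \right)} - 238028\right) + 455051} = \sqrt{\left(-194 - 238028\right) + 455051} = \sqrt{-238222 + 455051} = \sqrt{216829}$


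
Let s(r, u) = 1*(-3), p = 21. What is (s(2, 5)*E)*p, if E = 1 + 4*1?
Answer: -315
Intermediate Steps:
s(r, u) = -3
E = 5 (E = 1 + 4 = 5)
(s(2, 5)*E)*p = -3*5*21 = -15*21 = -315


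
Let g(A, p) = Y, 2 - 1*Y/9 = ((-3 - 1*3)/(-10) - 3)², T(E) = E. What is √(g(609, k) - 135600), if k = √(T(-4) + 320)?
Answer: I*√3390846/5 ≈ 368.29*I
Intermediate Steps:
k = 2*√79 (k = √(-4 + 320) = √316 = 2*√79 ≈ 17.776)
Y = -846/25 (Y = 18 - 9*((-3 - 1*3)/(-10) - 3)² = 18 - 9*((-3 - 3)*(-⅒) - 3)² = 18 - 9*(-6*(-⅒) - 3)² = 18 - 9*(⅗ - 3)² = 18 - 9*(-12/5)² = 18 - 9*144/25 = 18 - 1296/25 = -846/25 ≈ -33.840)
g(A, p) = -846/25
√(g(609, k) - 135600) = √(-846/25 - 135600) = √(-3390846/25) = I*√3390846/5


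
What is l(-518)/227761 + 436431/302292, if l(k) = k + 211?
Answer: 33103052449/22950109404 ≈ 1.4424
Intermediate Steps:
l(k) = 211 + k
l(-518)/227761 + 436431/302292 = (211 - 518)/227761 + 436431/302292 = -307*1/227761 + 436431*(1/302292) = -307/227761 + 145477/100764 = 33103052449/22950109404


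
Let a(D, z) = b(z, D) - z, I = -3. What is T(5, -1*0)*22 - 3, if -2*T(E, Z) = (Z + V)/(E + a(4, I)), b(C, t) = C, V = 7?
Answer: -92/5 ≈ -18.400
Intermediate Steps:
a(D, z) = 0 (a(D, z) = z - z = 0)
T(E, Z) = -(7 + Z)/(2*E) (T(E, Z) = -(Z + 7)/(2*(E + 0)) = -(7 + Z)/(2*E))
T(5, -1*0)*22 - 3 = ((½)*(-7 - (-1)*0)/5)*22 - 3 = ((½)*(⅕)*(-7 - 1*0))*22 - 3 = ((½)*(⅕)*(-7 + 0))*22 - 3 = ((½)*(⅕)*(-7))*22 - 3 = -7/10*22 - 3 = -77/5 - 3 = -92/5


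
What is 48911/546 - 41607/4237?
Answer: 184518485/2313402 ≈ 79.761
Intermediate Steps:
48911/546 - 41607/4237 = 184518485/2313402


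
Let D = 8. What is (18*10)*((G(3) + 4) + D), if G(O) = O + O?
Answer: 3240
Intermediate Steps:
G(O) = 2*O
(18*10)*((G(3) + 4) + D) = (18*10)*((2*3 + 4) + 8) = 180*((6 + 4) + 8) = 180*(10 + 8) = 180*18 = 3240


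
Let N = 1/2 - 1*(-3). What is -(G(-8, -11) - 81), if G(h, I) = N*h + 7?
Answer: 102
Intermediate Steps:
N = 7/2 (N = ½ + 3 = 7/2 ≈ 3.5000)
G(h, I) = 7 + 7*h/2 (G(h, I) = 7*h/2 + 7 = 7 + 7*h/2)
-(G(-8, -11) - 81) = -((7 + (7/2)*(-8)) - 81) = -((7 - 28) - 81) = -(-21 - 81) = -1*(-102) = 102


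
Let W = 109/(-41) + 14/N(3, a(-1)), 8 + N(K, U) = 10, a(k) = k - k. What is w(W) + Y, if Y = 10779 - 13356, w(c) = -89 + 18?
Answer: -2648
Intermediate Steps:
a(k) = 0
N(K, U) = 2 (N(K, U) = -8 + 10 = 2)
W = 178/41 (W = 109/(-41) + 14/2 = 109*(-1/41) + 14*(1/2) = -109/41 + 7 = 178/41 ≈ 4.3415)
w(c) = -71
Y = -2577
w(W) + Y = -71 - 2577 = -2648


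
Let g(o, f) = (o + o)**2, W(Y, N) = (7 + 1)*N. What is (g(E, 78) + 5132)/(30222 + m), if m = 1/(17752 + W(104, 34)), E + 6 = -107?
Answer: 1013092992/544721329 ≈ 1.8598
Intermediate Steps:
W(Y, N) = 8*N
E = -113 (E = -6 - 107 = -113)
m = 1/18024 (m = 1/(17752 + 8*34) = 1/(17752 + 272) = 1/18024 ≈ 5.5482e-5)
g(o, f) = 4*o**2 (g(o, f) = (2*o)**2 = 4*o**2)
(g(E, 78) + 5132)/(30222 + m) = (4*(-113)**2 + 5132)/(30222 + 1/18024) = (4*12769 + 5132)/(544721329/18024) = (51076 + 5132)*(18024/544721329) = 56208*(18024/544721329) = 1013092992/544721329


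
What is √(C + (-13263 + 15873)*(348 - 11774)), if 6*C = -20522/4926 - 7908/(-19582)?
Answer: I*√69370951653610659741838/48230466 ≈ 5460.9*I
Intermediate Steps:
C = -90726749/144691398 (C = (-20522/4926 - 7908/(-19582))/6 = (-20522*1/4926 - 7908*(-1/19582))/6 = (-10261/2463 + 3954/9791)/6 = (⅙)*(-90726749/24115233) = -90726749/144691398 ≈ -0.62704)
√(C + (-13263 + 15873)*(348 - 11774)) = √(-90726749/144691398 + (-13263 + 15873)*(348 - 11774)) = √(-90726749/144691398 + 2610*(-11426)) = √(-90726749/144691398 - 29821860) = √(-4314966705087029/144691398) = I*√69370951653610659741838/48230466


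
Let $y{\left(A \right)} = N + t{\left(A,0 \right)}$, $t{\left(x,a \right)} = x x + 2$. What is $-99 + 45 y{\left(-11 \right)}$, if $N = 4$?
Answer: $5616$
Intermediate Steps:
$t{\left(x,a \right)} = 2 + x^{2}$ ($t{\left(x,a \right)} = x^{2} + 2 = 2 + x^{2}$)
$y{\left(A \right)} = 6 + A^{2}$ ($y{\left(A \right)} = 4 + \left(2 + A^{2}\right) = 6 + A^{2}$)
$-99 + 45 y{\left(-11 \right)} = -99 + 45 \left(6 + \left(-11\right)^{2}\right) = -99 + 45 \left(6 + 121\right) = -99 + 45 \cdot 127 = -99 + 5715 = 5616$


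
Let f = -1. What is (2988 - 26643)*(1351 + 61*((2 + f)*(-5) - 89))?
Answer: 103679865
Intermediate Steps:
(2988 - 26643)*(1351 + 61*((2 + f)*(-5) - 89)) = (2988 - 26643)*(1351 + 61*((2 - 1)*(-5) - 89)) = -23655*(1351 + 61*(1*(-5) - 89)) = -23655*(1351 + 61*(-5 - 89)) = -23655*(1351 + 61*(-94)) = -23655*(1351 - 5734) = -23655*(-4383) = 103679865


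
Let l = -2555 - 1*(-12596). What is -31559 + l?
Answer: -21518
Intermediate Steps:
l = 10041 (l = -2555 + 12596 = 10041)
-31559 + l = -31559 + 10041 = -21518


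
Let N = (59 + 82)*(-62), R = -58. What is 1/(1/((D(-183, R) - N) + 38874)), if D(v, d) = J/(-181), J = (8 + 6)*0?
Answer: 47616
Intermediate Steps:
J = 0 (J = 14*0 = 0)
N = -8742 (N = 141*(-62) = -8742)
D(v, d) = 0 (D(v, d) = 0/(-181) = 0*(-1/181) = 0)
1/(1/((D(-183, R) - N) + 38874)) = 1/(1/((0 - 1*(-8742)) + 38874)) = 1/(1/((0 + 8742) + 38874)) = 1/(1/(8742 + 38874)) = 1/(1/47616) = 47616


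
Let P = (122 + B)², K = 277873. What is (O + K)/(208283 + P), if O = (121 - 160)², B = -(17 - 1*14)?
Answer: 139697/111222 ≈ 1.2560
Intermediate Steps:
B = -3 (B = -(17 - 14) = -1*3 = -3)
O = 1521 (O = (-39)² = 1521)
P = 14161 (P = (122 - 3)² = 119² = 14161)
(O + K)/(208283 + P) = (1521 + 277873)/(208283 + 14161) = 279394/222444 = 279394*(1/222444) = 139697/111222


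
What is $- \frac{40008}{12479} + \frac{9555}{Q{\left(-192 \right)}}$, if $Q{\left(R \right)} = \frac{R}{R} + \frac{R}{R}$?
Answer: $\frac{119156829}{24958} \approx 4774.3$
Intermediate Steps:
$Q{\left(R \right)} = 2$ ($Q{\left(R \right)} = 1 + 1 = 2$)
$- \frac{40008}{12479} + \frac{9555}{Q{\left(-192 \right)}} = - \frac{40008}{12479} + \frac{9555}{2} = \frac{119156829}{24958}$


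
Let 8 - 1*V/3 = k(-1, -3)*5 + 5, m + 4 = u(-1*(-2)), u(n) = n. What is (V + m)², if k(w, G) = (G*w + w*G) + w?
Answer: 4624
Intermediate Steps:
k(w, G) = w + 2*G*w (k(w, G) = (G*w + G*w) + w = 2*G*w + w = w + 2*G*w)
m = -2 (m = -4 - 1*(-2) = -4 + 2 = -2)
V = -66 (V = 24 - 3*(-(1 + 2*(-3))*5 + 5) = 24 - 3*(-(1 - 6)*5 + 5) = 24 - 3*(-1*(-5)*5 + 5) = 24 - 3*(5*5 + 5) = 24 - 3*(25 + 5) = 24 - 3*30 = 24 - 90 = -66)
(V + m)² = (-66 - 2)² = (-68)² = 4624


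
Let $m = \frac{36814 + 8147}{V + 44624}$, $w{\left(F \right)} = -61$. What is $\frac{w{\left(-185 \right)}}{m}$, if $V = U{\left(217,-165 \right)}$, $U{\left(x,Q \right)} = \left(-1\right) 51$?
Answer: $- \frac{2718953}{44961} \approx -60.474$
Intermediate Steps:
$U{\left(x,Q \right)} = -51$
$V = -51$
$m = \frac{44961}{44573}$ ($m = \frac{36814 + 8147}{-51 + 44624} = \frac{44961}{44573} \approx 1.0087$)
$\frac{w{\left(-185 \right)}}{m} = - \frac{61}{\frac{44961}{44573}} = \left(-61\right) \frac{44573}{44961} = - \frac{2718953}{44961}$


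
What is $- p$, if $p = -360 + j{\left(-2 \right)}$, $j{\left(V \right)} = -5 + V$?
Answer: $367$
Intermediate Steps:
$p = -367$ ($p = -360 - 7 = -367$)
$- p = \left(-1\right) \left(-367\right) = 367$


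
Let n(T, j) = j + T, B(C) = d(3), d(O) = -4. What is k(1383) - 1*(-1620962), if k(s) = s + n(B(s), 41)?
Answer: 1622382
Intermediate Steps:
B(C) = -4
n(T, j) = T + j
k(s) = 37 + s (k(s) = s + (-4 + 41) = s + 37 = 37 + s)
k(1383) - 1*(-1620962) = (37 + 1383) - 1*(-1620962) = 1420 + 1620962 = 1622382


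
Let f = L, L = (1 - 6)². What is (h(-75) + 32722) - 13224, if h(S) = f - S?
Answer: 19598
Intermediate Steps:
L = 25 (L = (-5)² = 25)
f = 25
h(S) = 25 - S
(h(-75) + 32722) - 13224 = ((25 - 1*(-75)) + 32722) - 13224 = ((25 + 75) + 32722) - 13224 = (100 + 32722) - 13224 = 32822 - 13224 = 19598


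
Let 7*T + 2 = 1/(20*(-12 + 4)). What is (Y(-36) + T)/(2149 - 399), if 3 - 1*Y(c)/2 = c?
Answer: 87039/1960000 ≈ 0.044408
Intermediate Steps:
T = -321/1120 (T = -2/7 + 1/(7*((20*(-12 + 4)))) = -2/7 + 1/(7*((20*(-8)))) = -2/7 + (⅐)/(-160) = -2/7 + (⅐)*(-1/160) = -2/7 - 1/1120 = -321/1120 ≈ -0.28661)
Y(c) = 6 - 2*c
(Y(-36) + T)/(2149 - 399) = ((6 - 2*(-36)) - 321/1120)/(2149 - 399) = ((6 + 72) - 321/1120)/1750 = (78 - 321/1120)*(1/1750) = (87039/1120)*(1/1750) = 87039/1960000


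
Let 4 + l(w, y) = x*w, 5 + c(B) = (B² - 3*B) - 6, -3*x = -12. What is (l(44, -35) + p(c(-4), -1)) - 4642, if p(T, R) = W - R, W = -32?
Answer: -4501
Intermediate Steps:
x = 4 (x = -⅓*(-12) = 4)
c(B) = -11 + B² - 3*B (c(B) = -5 + ((B² - 3*B) - 6) = -5 + (-6 + B² - 3*B) = -11 + B² - 3*B)
l(w, y) = -4 + 4*w
p(T, R) = -32 - R
(l(44, -35) + p(c(-4), -1)) - 4642 = ((-4 + 4*44) + (-32 - 1*(-1))) - 4642 = ((-4 + 176) + (-32 + 1)) - 4642 = (172 - 31) - 4642 = 141 - 4642 = -4501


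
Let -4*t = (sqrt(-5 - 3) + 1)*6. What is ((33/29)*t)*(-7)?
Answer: 693/58 + 693*I*sqrt(2)/29 ≈ 11.948 + 33.795*I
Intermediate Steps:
t = -3/2 - 3*I*sqrt(2) (t = -(sqrt(-5 - 3) + 1)*6/4 = -(sqrt(-8) + 1)*6/4 = -(2*I*sqrt(2) + 1)*6/4 = -(1 + 2*I*sqrt(2))*6/4 = -(6 + 12*I*sqrt(2))/4 = -3/2 - 3*I*sqrt(2) ≈ -1.5 - 4.2426*I)
((33/29)*t)*(-7) = ((33/29)*(-3/2 - 3*I*sqrt(2)))*(-7) = ((33*(1/29))*(-3/2 - 3*I*sqrt(2)))*(-7) = (33*(-3/2 - 3*I*sqrt(2))/29)*(-7) = (-99/58 - 99*I*sqrt(2)/29)*(-7) = 693/58 + 693*I*sqrt(2)/29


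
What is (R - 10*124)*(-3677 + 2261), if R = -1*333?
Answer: 2227368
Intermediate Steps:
R = -333
(R - 10*124)*(-3677 + 2261) = (-333 - 10*124)*(-3677 + 2261) = (-333 - 1240)*(-1416) = -1573*(-1416) = 2227368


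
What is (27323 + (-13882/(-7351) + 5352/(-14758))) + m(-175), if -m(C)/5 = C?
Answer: 1529627695744/54243029 ≈ 28200.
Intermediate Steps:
m(C) = -5*C
(27323 + (-13882/(-7351) + 5352/(-14758))) + m(-175) = (27323 + (-13882/(-7351) + 5352/(-14758))) - 5*(-175) = (27323 + (-13882*(-1/7351) + 5352*(-1/14758))) + 875 = (27323 + (13882/7351 - 2676/7379)) + 875 = (27323 + 82764002/54243029) + 875 = 1482165045369/54243029 + 875 = 1529627695744/54243029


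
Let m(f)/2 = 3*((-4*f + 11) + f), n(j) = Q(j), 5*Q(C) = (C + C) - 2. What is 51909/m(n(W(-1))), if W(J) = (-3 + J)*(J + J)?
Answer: 6655/2 ≈ 3327.5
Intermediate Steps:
Q(C) = -⅖ + 2*C/5 (Q(C) = ((C + C) - 2)/5 = (2*C - 2)/5 = (-2 + 2*C)/5 = -⅖ + 2*C/5)
W(J) = 2*J*(-3 + J) (W(J) = (-3 + J)*(2*J) = 2*J*(-3 + J))
n(j) = -⅖ + 2*j/5
m(f) = 66 - 18*f (m(f) = 2*(3*((-4*f + 11) + f)) = 2*(3*((11 - 4*f) + f)) = 2*(3*(11 - 3*f)) = 2*(33 - 9*f) = 66 - 18*f)
51909/m(n(W(-1))) = 51909/(66 - 18*(-⅖ + 2*(2*(-1)*(-3 - 1))/5)) = 51909/(66 - 18*(-⅖ + 2*(2*(-1)*(-4))/5)) = 51909/(66 - 18*(-⅖ + (⅖)*8)) = 51909/(66 - 18*(-⅖ + 16/5)) = 51909/(66 - 18*14/5) = 51909/(66 - 252/5) = 51909/(78/5) = 51909*(5/78) = 6655/2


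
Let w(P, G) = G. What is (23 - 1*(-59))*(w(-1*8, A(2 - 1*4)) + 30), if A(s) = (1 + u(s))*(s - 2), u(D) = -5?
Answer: 3772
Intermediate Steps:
A(s) = 8 - 4*s (A(s) = (1 - 5)*(s - 2) = -4*(-2 + s) = 8 - 4*s)
(23 - 1*(-59))*(w(-1*8, A(2 - 1*4)) + 30) = (23 - 1*(-59))*((8 - 4*(2 - 1*4)) + 30) = (23 + 59)*((8 - 4*(2 - 4)) + 30) = 82*((8 - 4*(-2)) + 30) = 82*((8 + 8) + 30) = 82*(16 + 30) = 82*46 = 3772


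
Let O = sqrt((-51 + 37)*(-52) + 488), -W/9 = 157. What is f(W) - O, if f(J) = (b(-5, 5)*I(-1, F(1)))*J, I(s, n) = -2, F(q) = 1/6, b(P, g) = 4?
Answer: 11304 - 8*sqrt(19) ≈ 11269.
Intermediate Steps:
F(q) = 1/6
W = -1413 (W = -9*157 = -1413)
f(J) = -8*J (f(J) = (4*(-2))*J = -8*J)
O = 8*sqrt(19) (O = sqrt(-14*(-52) + 488) = sqrt(728 + 488) = sqrt(1216) = 8*sqrt(19) ≈ 34.871)
f(W) - O = -8*(-1413) - 8*sqrt(19) = 11304 - 8*sqrt(19)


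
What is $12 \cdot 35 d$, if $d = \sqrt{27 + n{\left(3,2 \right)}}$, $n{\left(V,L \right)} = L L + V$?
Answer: $420 \sqrt{34} \approx 2449.0$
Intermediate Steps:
$n{\left(V,L \right)} = V + L^{2}$ ($n{\left(V,L \right)} = L^{2} + V = V + L^{2}$)
$d = \sqrt{34}$ ($d = \sqrt{27 + \left(3 + 2^{2}\right)} = \sqrt{27 + \left(3 + 4\right)} = \sqrt{27 + 7} = \sqrt{34} \approx 5.8309$)
$12 \cdot 35 d = 12 \cdot 35 \sqrt{34} = 420 \sqrt{34}$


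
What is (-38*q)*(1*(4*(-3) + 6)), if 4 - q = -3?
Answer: 1596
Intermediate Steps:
q = 7 (q = 4 - 1*(-3) = 4 + 3 = 7)
(-38*q)*(1*(4*(-3) + 6)) = (-38*7)*(1*(4*(-3) + 6)) = -266*(-12 + 6) = -266*(-6) = 1596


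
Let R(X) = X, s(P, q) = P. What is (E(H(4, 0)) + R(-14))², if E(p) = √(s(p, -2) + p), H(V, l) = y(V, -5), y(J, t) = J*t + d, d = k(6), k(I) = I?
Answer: 168 - 56*I*√7 ≈ 168.0 - 148.16*I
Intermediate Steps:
d = 6
y(J, t) = 6 + J*t (y(J, t) = J*t + 6 = 6 + J*t)
H(V, l) = 6 - 5*V (H(V, l) = 6 + V*(-5) = 6 - 5*V)
E(p) = √2*√p (E(p) = √(p + p) = √(2*p) = √2*√p)
(E(H(4, 0)) + R(-14))² = (√2*√(6 - 5*4) - 14)² = (√2*√(6 - 20) - 14)² = (√2*√(-14) - 14)² = (√2*(I*√14) - 14)² = (2*I*√7 - 14)² = (-14 + 2*I*√7)²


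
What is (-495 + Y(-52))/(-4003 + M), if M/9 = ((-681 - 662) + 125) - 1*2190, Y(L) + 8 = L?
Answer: 111/6935 ≈ 0.016006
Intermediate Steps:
Y(L) = -8 + L
M = -30672 (M = 9*(((-681 - 662) + 125) - 1*2190) = 9*((-1343 + 125) - 2190) = 9*(-1218 - 2190) = 9*(-3408) = -30672)
(-495 + Y(-52))/(-4003 + M) = (-495 + (-8 - 52))/(-4003 - 30672) = (-495 - 60)/(-34675) = -555*(-1/34675) = 111/6935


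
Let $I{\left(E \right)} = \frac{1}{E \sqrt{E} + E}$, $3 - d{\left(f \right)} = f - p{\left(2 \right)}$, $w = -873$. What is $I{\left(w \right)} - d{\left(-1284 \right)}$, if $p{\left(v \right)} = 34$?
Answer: $\frac{- 3459699 \sqrt{97} + 1153234 i}{873 \left(- i + 3 \sqrt{97}\right)} \approx -1321.0 + 3.8743 \cdot 10^{-5} i$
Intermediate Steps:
$d{\left(f \right)} = 37 - f$ ($d{\left(f \right)} = 3 - \left(f - 34\right) = 3 - \left(-34 + f\right) = 37 - f$)
$I{\left(E \right)} = \frac{1}{E + E^{\frac{3}{2}}}$ ($I{\left(E \right)} = \frac{1}{E^{\frac{3}{2}} + E} = \frac{1}{E + E^{\frac{3}{2}}}$)
$I{\left(w \right)} - d{\left(-1284 \right)} = \frac{1}{-873 + \left(-873\right)^{\frac{3}{2}}} - \left(37 - -1284\right) = \frac{1}{-873 - 2619 i \sqrt{97}} - \left(37 + 1284\right) = \frac{1}{-873 - 2619 i \sqrt{97}} - 1321 = -1321 + \frac{1}{-873 - 2619 i \sqrt{97}}$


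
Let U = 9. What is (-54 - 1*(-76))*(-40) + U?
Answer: -871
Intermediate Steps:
(-54 - 1*(-76))*(-40) + U = (-54 - 1*(-76))*(-40) + 9 = (-54 + 76)*(-40) + 9 = 22*(-40) + 9 = -880 + 9 = -871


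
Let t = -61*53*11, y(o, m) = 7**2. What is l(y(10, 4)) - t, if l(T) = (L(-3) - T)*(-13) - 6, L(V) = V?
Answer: 36233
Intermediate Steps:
y(o, m) = 49
l(T) = 33 + 13*T (l(T) = (-3 - T)*(-13) - 6 = (39 + 13*T) - 6 = 33 + 13*T)
t = -35563 (t = -3233*11 = -35563)
l(y(10, 4)) - t = (33 + 13*49) - 1*(-35563) = (33 + 637) + 35563 = 670 + 35563 = 36233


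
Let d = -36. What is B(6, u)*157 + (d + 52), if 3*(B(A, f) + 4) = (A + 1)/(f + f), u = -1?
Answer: -4771/6 ≈ -795.17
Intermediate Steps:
B(A, f) = -4 + (1 + A)/(6*f) (B(A, f) = -4 + ((A + 1)/(f + f))/3 = -4 + ((1 + A)/((2*f)))/3 = -4 + ((1 + A)*(1/(2*f)))/3 = -4 + ((1 + A)/(2*f))/3 = -4 + (1 + A)/(6*f))
B(6, u)*157 + (d + 52) = ((1/6)*(1 + 6 - 24*(-1))/(-1))*157 + (-36 + 52) = ((1/6)*(-1)*(1 + 6 + 24))*157 + 16 = ((1/6)*(-1)*31)*157 + 16 = -31/6*157 + 16 = -4867/6 + 16 = -4771/6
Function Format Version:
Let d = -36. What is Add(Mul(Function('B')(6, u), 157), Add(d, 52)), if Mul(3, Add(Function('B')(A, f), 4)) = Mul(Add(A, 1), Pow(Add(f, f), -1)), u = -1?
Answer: Rational(-4771, 6) ≈ -795.17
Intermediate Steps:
Function('B')(A, f) = Add(-4, Mul(Rational(1, 6), Pow(f, -1), Add(1, A))) (Function('B')(A, f) = Add(-4, Mul(Rational(1, 3), Mul(Add(A, 1), Pow(Add(f, f), -1)))) = Add(-4, Mul(Rational(1, 3), Mul(Add(1, A), Pow(Mul(2, f), -1)))) = Add(-4, Mul(Rational(1, 3), Mul(Add(1, A), Mul(Rational(1, 2), Pow(f, -1))))) = Add(-4, Mul(Rational(1, 3), Mul(Rational(1, 2), Pow(f, -1), Add(1, A)))) = Add(-4, Mul(Rational(1, 6), Pow(f, -1), Add(1, A))))
Add(Mul(Function('B')(6, u), 157), Add(d, 52)) = Add(Mul(Mul(Rational(1, 6), Pow(-1, -1), Add(1, 6, Mul(-24, -1))), 157), Add(-36, 52)) = Add(Mul(Mul(Rational(1, 6), -1, Add(1, 6, 24)), 157), 16) = Add(Mul(Mul(Rational(1, 6), -1, 31), 157), 16) = Add(Mul(Rational(-31, 6), 157), 16) = Add(Rational(-4867, 6), 16) = Rational(-4771, 6)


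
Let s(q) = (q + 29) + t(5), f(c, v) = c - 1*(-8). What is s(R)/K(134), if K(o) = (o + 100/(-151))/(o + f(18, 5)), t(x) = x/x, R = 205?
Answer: 2838800/10067 ≈ 281.99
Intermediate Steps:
t(x) = 1
f(c, v) = 8 + c (f(c, v) = c + 8 = 8 + c)
K(o) = (-100/151 + o)/(26 + o) (K(o) = (o + 100/(-151))/(o + (8 + 18)) = (o + 100*(-1/151))/(o + 26) = (o - 100/151)/(26 + o) = (-100/151 + o)/(26 + o))
s(q) = 30 + q (s(q) = (q + 29) + 1 = (29 + q) + 1 = 30 + q)
s(R)/K(134) = (30 + 205)/(((-100/151 + 134)/(26 + 134))) = 235/(((20134/151)/160)) = 235/(((1/160)*(20134/151))) = 235/(10067/12080) = 235*(12080/10067) = 2838800/10067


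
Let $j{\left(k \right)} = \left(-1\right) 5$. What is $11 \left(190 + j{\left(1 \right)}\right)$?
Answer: $2035$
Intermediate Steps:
$j{\left(k \right)} = -5$
$11 \left(190 + j{\left(1 \right)}\right) = 11 \left(190 - 5\right) = 11 \cdot 185 = 2035$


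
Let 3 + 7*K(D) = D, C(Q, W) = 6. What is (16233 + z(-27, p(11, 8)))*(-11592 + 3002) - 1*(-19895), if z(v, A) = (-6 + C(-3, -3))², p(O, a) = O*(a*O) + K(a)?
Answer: -139421575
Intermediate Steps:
K(D) = -3/7 + D/7
p(O, a) = -3/7 + a/7 + a*O² (p(O, a) = O*(a*O) + (-3/7 + a/7) = O*(O*a) + (-3/7 + a/7) = a*O² + (-3/7 + a/7) = -3/7 + a/7 + a*O²)
z(v, A) = 0 (z(v, A) = (-6 + 6)² = 0² = 0)
(16233 + z(-27, p(11, 8)))*(-11592 + 3002) - 1*(-19895) = (16233 + 0)*(-11592 + 3002) - 1*(-19895) = 16233*(-8590) + 19895 = -139441470 + 19895 = -139421575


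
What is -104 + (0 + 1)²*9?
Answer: -95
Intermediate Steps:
-104 + (0 + 1)²*9 = -104 + 1²*9 = -104 + 1*9 = -104 + 9 = -95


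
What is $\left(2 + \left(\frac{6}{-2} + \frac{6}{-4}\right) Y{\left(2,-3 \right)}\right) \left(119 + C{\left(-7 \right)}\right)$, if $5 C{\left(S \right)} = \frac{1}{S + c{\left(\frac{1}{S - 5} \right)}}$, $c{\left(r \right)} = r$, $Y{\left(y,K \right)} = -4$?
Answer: $\frac{202252}{85} \approx 2379.4$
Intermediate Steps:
$C{\left(S \right)} = \frac{1}{5 \left(S + \frac{1}{-5 + S}\right)}$ ($C{\left(S \right)} = \frac{1}{5 \left(S + \frac{1}{S - 5}\right)} = \frac{1}{5 \left(S + \frac{1}{-5 + S}\right)}$)
$\left(2 + \left(\frac{6}{-2} + \frac{6}{-4}\right) Y{\left(2,-3 \right)}\right) \left(119 + C{\left(-7 \right)}\right) = \left(2 + \left(\frac{6}{-2} + \frac{6}{-4}\right) \left(-4\right)\right) \left(119 + \frac{-5 - 7}{5 \left(1 - 7 \left(-5 - 7\right)\right)}\right) = \left(2 + \left(6 \left(- \frac{1}{2}\right) + 6 \left(- \frac{1}{4}\right)\right) \left(-4\right)\right) \left(119 + \frac{1}{5} \frac{1}{1 - -84} \left(-12\right)\right) = \left(2 + \left(-3 - \frac{3}{2}\right) \left(-4\right)\right) \left(119 + \frac{1}{5} \frac{1}{1 + 84} \left(-12\right)\right) = \left(2 - -18\right) \left(119 + \frac{1}{5} \cdot \frac{1}{85} \left(-12\right)\right) = \left(2 + 18\right) \left(119 + \frac{1}{5} \cdot \frac{1}{85} \left(-12\right)\right) = 20 \left(119 - \frac{12}{425}\right) = 20 \cdot \frac{50563}{425} = \frac{202252}{85}$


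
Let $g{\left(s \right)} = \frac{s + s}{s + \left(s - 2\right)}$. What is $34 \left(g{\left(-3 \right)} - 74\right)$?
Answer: $- \frac{4981}{2} \approx -2490.5$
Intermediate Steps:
$g{\left(s \right)} = \frac{2 s}{-2 + 2 s}$ ($g{\left(s \right)} = \frac{2 s}{s + \left(-2 + s\right)} = \frac{2 s}{-2 + 2 s}$)
$34 \left(g{\left(-3 \right)} - 74\right) = 34 \left(- \frac{3}{-1 - 3} - 74\right) = 34 \left(- \frac{3}{-4} - 74\right) = 34 \left(\left(-3\right) \left(- \frac{1}{4}\right) - 74\right) = 34 \left(\frac{3}{4} - 74\right) = 34 \left(- \frac{293}{4}\right) = - \frac{4981}{2}$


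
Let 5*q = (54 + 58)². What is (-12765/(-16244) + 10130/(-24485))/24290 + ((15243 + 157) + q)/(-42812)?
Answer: -1235785655623843/2954323744867880 ≈ -0.41830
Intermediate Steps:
q = 12544/5 (q = (54 + 58)²/5 = (⅕)*112² = (⅕)*12544 = 12544/5 ≈ 2508.8)
(-12765/(-16244) + 10130/(-24485))/24290 + ((15243 + 157) + q)/(-42812) = (-12765/(-16244) + 10130/(-24485))/24290 + ((15243 + 157) + 12544/5)/(-42812) = (-12765*(-1/16244) + 10130*(-1/24485))*(1/24290) + (15400 + 12544/5)*(-1/42812) = (12765/16244 - 2026/4897)*(1/24290) + (89544/5)*(-1/42812) = (29599861/79546868)*(1/24290) - 3198/7645 = 29599861/1932193423720 - 3198/7645 = -1235785655623843/2954323744867880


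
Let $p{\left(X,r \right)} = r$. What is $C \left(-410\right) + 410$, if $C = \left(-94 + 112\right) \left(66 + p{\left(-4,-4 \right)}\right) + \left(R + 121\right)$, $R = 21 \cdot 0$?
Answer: $-506760$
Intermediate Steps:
$R = 0$
$C = 1237$ ($C = \left(-94 + 112\right) \left(66 - 4\right) + \left(0 + 121\right) = 18 \cdot 62 + 121 = 1116 + 121 = 1237$)
$C \left(-410\right) + 410 = 1237 \left(-410\right) + 410 = -507170 + 410 = -506760$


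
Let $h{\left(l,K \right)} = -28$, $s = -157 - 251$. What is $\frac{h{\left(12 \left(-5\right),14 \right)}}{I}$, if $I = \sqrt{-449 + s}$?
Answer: $\frac{28 i \sqrt{857}}{857} \approx 0.95646 i$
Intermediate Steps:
$s = -408$
$I = i \sqrt{857}$ ($I = \sqrt{-449 - 408} = \sqrt{-857} = i \sqrt{857} \approx 29.275 i$)
$\frac{h{\left(12 \left(-5\right),14 \right)}}{I} = - \frac{28}{i \sqrt{857}} = - 28 \left(- \frac{i \sqrt{857}}{857}\right) = \frac{28 i \sqrt{857}}{857}$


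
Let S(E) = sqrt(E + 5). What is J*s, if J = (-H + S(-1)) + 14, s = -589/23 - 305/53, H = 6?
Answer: -382320/1219 ≈ -313.63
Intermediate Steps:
S(E) = sqrt(5 + E)
s = -38232/1219 (s = -589*1/23 - 305*1/53 = -589/23 - 305/53 = -38232/1219 ≈ -31.363)
J = 10 (J = (-1*6 + sqrt(5 - 1)) + 14 = (-6 + sqrt(4)) + 14 = (-6 + 2) + 14 = -4 + 14 = 10)
J*s = 10*(-38232/1219) = -382320/1219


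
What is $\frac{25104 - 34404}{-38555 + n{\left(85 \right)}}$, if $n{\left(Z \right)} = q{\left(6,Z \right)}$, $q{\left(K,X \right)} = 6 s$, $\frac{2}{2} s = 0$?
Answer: $\frac{1860}{7711} \approx 0.24121$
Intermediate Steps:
$s = 0$
$q{\left(K,X \right)} = 0$ ($q{\left(K,X \right)} = 6 \cdot 0 = 0$)
$n{\left(Z \right)} = 0$
$\frac{25104 - 34404}{-38555 + n{\left(85 \right)}} = \frac{25104 - 34404}{-38555 + 0} = - \frac{9300}{-38555} = \left(-9300\right) \left(- \frac{1}{38555}\right) = \frac{1860}{7711}$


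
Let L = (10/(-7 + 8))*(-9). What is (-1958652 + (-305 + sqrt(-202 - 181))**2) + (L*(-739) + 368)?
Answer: -1891774 + (305 - I*sqrt(383))**2 ≈ -1.7991e+6 - 11938.0*I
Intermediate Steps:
L = -90 (L = (10/1)*(-9) = (10*1)*(-9) = 10*(-9) = -90)
(-1958652 + (-305 + sqrt(-202 - 181))**2) + (L*(-739) + 368) = (-1958652 + (-305 + sqrt(-202 - 181))**2) + (-90*(-739) + 368) = (-1958652 + (-305 + sqrt(-383))**2) + (66510 + 368) = (-1958652 + (-305 + I*sqrt(383))**2) + 66878 = -1891774 + (-305 + I*sqrt(383))**2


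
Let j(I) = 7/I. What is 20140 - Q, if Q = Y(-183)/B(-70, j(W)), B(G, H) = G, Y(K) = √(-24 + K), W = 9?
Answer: 20140 + 3*I*√23/70 ≈ 20140.0 + 0.20554*I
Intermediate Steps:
Q = -3*I*√23/70 (Q = √(-24 - 183)/(-70) = √(-207)*(-1/70) = (3*I*√23)*(-1/70) = -3*I*√23/70 ≈ -0.20554*I)
20140 - Q = 20140 - (-3)*I*√23/70 = 20140 + 3*I*√23/70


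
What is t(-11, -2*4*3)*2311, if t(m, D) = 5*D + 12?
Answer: -249588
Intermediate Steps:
t(m, D) = 12 + 5*D
t(-11, -2*4*3)*2311 = (12 + 5*(-2*4*3))*2311 = (12 + 5*(-8*3))*2311 = (12 + 5*(-24))*2311 = (12 - 120)*2311 = -108*2311 = -249588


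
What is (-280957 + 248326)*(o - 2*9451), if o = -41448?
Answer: 1969280850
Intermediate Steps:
(-280957 + 248326)*(o - 2*9451) = (-280957 + 248326)*(-41448 - 2*9451) = -32631*(-41448 - 18902) = -32631*(-60350) = 1969280850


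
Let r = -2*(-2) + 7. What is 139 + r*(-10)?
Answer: 29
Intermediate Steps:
r = 11 (r = 4 + 7 = 11)
139 + r*(-10) = 139 + 11*(-10) = 139 - 110 = 29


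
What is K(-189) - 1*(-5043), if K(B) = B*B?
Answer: 40764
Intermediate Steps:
K(B) = B²
K(-189) - 1*(-5043) = (-189)² - 1*(-5043) = 35721 + 5043 = 40764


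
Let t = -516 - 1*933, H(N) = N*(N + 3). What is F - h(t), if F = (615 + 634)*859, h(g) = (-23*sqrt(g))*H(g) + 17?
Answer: 1072874 + 144572526*I*sqrt(161) ≈ 1.0729e+6 + 1.8344e+9*I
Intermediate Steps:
H(N) = N*(3 + N)
t = -1449 (t = -516 - 933 = -1449)
h(g) = 17 - 23*g**(3/2)*(3 + g) (h(g) = (-23*sqrt(g))*(g*(3 + g)) + 17 = -23*g**(3/2)*(3 + g) + 17 = 17 - 23*g**(3/2)*(3 + g))
F = 1072891 (F = 1249*859 = 1072891)
F - h(t) = 1072891 - (17 - 23*(-1449)**(3/2)*(3 - 1449)) = 1072891 - (17 - 23*(-4347*I*sqrt(161))*(-1446)) = 1072891 - (17 - 144572526*I*sqrt(161)) = 1072891 + (-17 + 144572526*I*sqrt(161)) = 1072874 + 144572526*I*sqrt(161)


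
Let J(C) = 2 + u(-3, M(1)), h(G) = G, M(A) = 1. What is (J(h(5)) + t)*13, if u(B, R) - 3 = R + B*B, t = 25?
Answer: 520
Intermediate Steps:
u(B, R) = 3 + R + B² (u(B, R) = 3 + (R + B*B) = 3 + (R + B²) = 3 + R + B²)
J(C) = 15 (J(C) = 2 + (3 + 1 + (-3)²) = 2 + (3 + 1 + 9) = 2 + 13 = 15)
(J(h(5)) + t)*13 = (15 + 25)*13 = 40*13 = 520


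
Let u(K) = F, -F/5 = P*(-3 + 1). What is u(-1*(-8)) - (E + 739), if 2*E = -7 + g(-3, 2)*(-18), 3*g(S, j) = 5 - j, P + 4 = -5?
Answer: -1633/2 ≈ -816.50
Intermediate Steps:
P = -9 (P = -4 - 5 = -9)
g(S, j) = 5/3 - j/3 (g(S, j) = (5 - j)/3 = 5/3 - j/3)
E = -25/2 (E = (-7 + (5/3 - 1/3*2)*(-18))/2 = (-7 + (5/3 - 2/3)*(-18))/2 = (-7 + 1*(-18))/2 = (-7 - 18)/2 = (1/2)*(-25) = -25/2 ≈ -12.500)
F = -90 (F = -(-45)*(-3 + 1) = -(-45)*(-2) = -5*18 = -90)
u(K) = -90
u(-1*(-8)) - (E + 739) = -90 - (-25/2 + 739) = -90 - 1*1453/2 = -90 - 1453/2 = -1633/2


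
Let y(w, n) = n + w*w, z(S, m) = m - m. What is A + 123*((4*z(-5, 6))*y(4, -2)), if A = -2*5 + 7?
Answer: -3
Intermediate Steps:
z(S, m) = 0
y(w, n) = n + w²
A = -3 (A = -10 + 7 = -3)
A + 123*((4*z(-5, 6))*y(4, -2)) = -3 + 123*((4*0)*(-2 + 4²)) = -3 + 123*(0*(-2 + 16)) = -3 + 123*(0*14) = -3 + 123*0 = -3 + 0 = -3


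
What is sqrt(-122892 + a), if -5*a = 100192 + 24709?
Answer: 7*I*sqrt(75445)/5 ≈ 384.54*I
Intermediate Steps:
a = -124901/5 (a = -(100192 + 24709)/5 = -1/5*124901 = -124901/5 ≈ -24980.)
sqrt(-122892 + a) = sqrt(-122892 - 124901/5) = sqrt(-739361/5) = 7*I*sqrt(75445)/5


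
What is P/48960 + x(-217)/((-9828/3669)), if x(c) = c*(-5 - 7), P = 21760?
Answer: -113687/117 ≈ -971.68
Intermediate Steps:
x(c) = -12*c (x(c) = c*(-12) = -12*c)
P/48960 + x(-217)/((-9828/3669)) = 21760/48960 + (-12*(-217))/((-9828/3669)) = 21760*(1/48960) + 2604/((-9828*1/3669)) = 4/9 + 2604/(-3276/1223) = 4/9 + 2604*(-1223/3276) = 4/9 - 37913/39 = -113687/117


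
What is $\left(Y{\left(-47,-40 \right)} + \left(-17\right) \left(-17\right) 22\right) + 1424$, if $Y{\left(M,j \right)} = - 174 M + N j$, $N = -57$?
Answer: $18240$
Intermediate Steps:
$Y{\left(M,j \right)} = - 174 M - 57 j$
$\left(Y{\left(-47,-40 \right)} + \left(-17\right) \left(-17\right) 22\right) + 1424 = \left(\left(\left(-174\right) \left(-47\right) - -2280\right) + \left(-17\right) \left(-17\right) 22\right) + 1424 = \left(\left(8178 + 2280\right) + 289 \cdot 22\right) + 1424 = \left(10458 + 6358\right) + 1424 = 16816 + 1424 = 18240$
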